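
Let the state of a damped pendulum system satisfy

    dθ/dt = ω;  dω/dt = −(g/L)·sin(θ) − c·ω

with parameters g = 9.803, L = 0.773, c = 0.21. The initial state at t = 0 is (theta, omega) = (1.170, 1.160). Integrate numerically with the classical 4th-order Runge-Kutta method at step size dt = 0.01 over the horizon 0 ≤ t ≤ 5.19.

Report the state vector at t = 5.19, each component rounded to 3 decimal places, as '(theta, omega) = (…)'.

(theta, omega) = (-0.142, 2.401)

t=0.000: state=(1.170, 1.160)
step 1 (dt=0.01): k1=(1.160, -11.920), k2=(1.100, -11.936), k3=(1.100, -11.935), k4=(1.041, -11.949); state += dt/6·(k1+2k2+2k3+k4)
t=0.010: state=(1.181, 1.041)
t=0.020: state=(1.191, 0.921)
t=0.030: state=(1.199, 0.801)
continuing one RK4 step at a time; state shown every 20 steps (Δt=0.2):
t=0.200: state=(1.163, -1.208)
t=0.400: state=(0.711, -3.188)
t=0.600: state=(-0.026, -3.894)
t=0.800: state=(-0.722, -2.797)
t=1.000: state=(-1.078, -0.691)
t=1.200: state=(-0.992, 1.517)
t=1.400: state=(-0.507, 3.177)
t=1.600: state=(0.184, 3.443)
t=1.800: state=(0.762, 2.133)
t=2.000: state=(0.989, 0.088)
t=2.200: state=(0.801, -1.900)
t=2.400: state=(0.279, -3.124)
t=2.600: state=(-0.349, -2.895)
t=2.800: state=(-0.792, -1.390)
t=3.000: state=(-0.876, 0.560)
t=3.200: state=(-0.586, 2.239)
t=3.400: state=(-0.047, 2.933)
t=3.600: state=(0.492, 2.238)
t=3.800: state=(0.786, 0.614)
t=4.000: state=(0.727, -1.169)
t=4.200: state=(0.353, -2.433)
t=4.400: state=(-0.168, -2.560)
t=4.600: state=(-0.590, -1.497)
t=4.800: state=(-0.729, 0.139)
t=5.000: state=(-0.542, 1.655)
t=5.190: state=(-0.142, 2.401)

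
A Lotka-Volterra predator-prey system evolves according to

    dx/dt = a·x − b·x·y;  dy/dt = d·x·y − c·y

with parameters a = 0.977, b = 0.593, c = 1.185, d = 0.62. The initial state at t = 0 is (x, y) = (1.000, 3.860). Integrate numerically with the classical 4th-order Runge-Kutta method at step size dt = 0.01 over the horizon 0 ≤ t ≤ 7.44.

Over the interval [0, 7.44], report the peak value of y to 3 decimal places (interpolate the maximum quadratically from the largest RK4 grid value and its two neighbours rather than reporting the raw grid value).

max y = 4.428

t=0.000: state=(1.000, 3.860)
step 1 (dt=0.01): k1=(-1.312, -2.181), k2=(-1.297, -2.190), k3=(-1.297, -2.190), k4=(-1.282, -2.199); state += dt/6·(k1+2k2+2k3+k4)
t=0.010: state=(0.987, 3.838)
t=0.020: state=(0.974, 3.816)
t=0.030: state=(0.962, 3.794)
continuing one RK4 step at a time; state shown every 25 steps (Δt=0.25):
t=0.250: state=(0.752, 3.281)
t=0.500: state=(0.616, 2.710)
t=0.750: state=(0.547, 2.204)
t=1.000: state=(0.520, 1.779)
t=1.250: state=(0.524, 1.434)
t=1.500: state=(0.552, 1.159)
t=1.750: state=(0.604, 0.942)
t=2.000: state=(0.679, 0.773)
t=2.250: state=(0.781, 0.644)
t=2.500: state=(0.913, 0.546)
t=2.750: state=(1.081, 0.473)
t=3.000: state=(1.292, 0.423)
t=3.250: state=(1.553, 0.392)
t=3.500: state=(1.873, 0.379)
t=3.750: state=(2.260, 0.388)
t=4.000: state=(2.717, 0.424)
t=4.250: state=(3.241, 0.500)
t=4.500: state=(3.806, 0.642)
t=4.750: state=(4.342, 0.899)
t=5.000: state=(4.706, 1.352)
t=5.250: state=(4.672, 2.094)
t=5.500: state=(4.069, 3.088)
t=5.750: state=(3.059, 4.000)
t=6.000: state=(2.077, 4.416)
t=6.250: state=(1.384, 4.277)
t=6.500: state=(0.968, 3.805)
t=6.750: state=(0.734, 3.223)
t=7.000: state=(0.606, 2.656)
t=7.250: state=(0.542, 2.158)
t=7.440: state=(0.522, 1.834)
largest grid value and its neighbours: y(6.040)=4.42729, y(6.050)=4.42778, y(6.060)=4.42740
parabola through these three points peaks at t≈6.051 with y≈4.42778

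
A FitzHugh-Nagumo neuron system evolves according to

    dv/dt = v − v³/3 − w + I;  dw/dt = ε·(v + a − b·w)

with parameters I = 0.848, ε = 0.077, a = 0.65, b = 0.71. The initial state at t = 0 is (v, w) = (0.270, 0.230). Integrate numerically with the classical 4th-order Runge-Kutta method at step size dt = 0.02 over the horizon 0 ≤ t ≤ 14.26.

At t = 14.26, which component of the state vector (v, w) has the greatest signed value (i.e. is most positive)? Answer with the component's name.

t=0.000: state=(0.270, 0.230)
step 1 (dt=0.02): k1=(0.881, 0.058), k2=(0.889, 0.059), k3=(0.889, 0.059), k4=(0.897, 0.060); state += dt/6·(k1+2k2+2k3+k4)
t=0.020: state=(0.288, 0.231)
t=0.040: state=(0.306, 0.232)
t=0.060: state=(0.324, 0.234)
continuing one RK4 step at a time; state shown every 25 steps (Δt=0.5):
t=0.500: state=(0.801, 0.268)
t=1.000: state=(1.389, 0.328)
t=1.500: state=(1.745, 0.404)
t=2.000: state=(1.857, 0.487)
t=2.500: state=(1.867, 0.569)
t=3.000: state=(1.846, 0.649)
t=3.500: state=(1.817, 0.726)
t=4.000: state=(1.786, 0.799)
t=4.500: state=(1.753, 0.870)
t=5.000: state=(1.721, 0.937)
t=5.500: state=(1.687, 1.001)
t=6.000: state=(1.654, 1.062)
t=6.500: state=(1.619, 1.120)
t=7.000: state=(1.585, 1.176)
t=7.500: state=(1.550, 1.228)
t=8.000: state=(1.514, 1.278)
t=8.500: state=(1.477, 1.325)
t=9.000: state=(1.440, 1.369)
t=9.500: state=(1.401, 1.411)
t=10.000: state=(1.361, 1.450)
t=10.500: state=(1.319, 1.487)
t=11.000: state=(1.276, 1.520)
t=11.500: state=(1.230, 1.552)
t=12.000: state=(1.182, 1.580)
t=12.500: state=(1.129, 1.606)
t=13.000: state=(1.072, 1.630)
t=13.500: state=(1.008, 1.650)
t=14.000: state=(0.936, 1.667)
t=14.260: state=(0.893, 1.675)
compare at T: v=0.893, w=1.675

largest component: w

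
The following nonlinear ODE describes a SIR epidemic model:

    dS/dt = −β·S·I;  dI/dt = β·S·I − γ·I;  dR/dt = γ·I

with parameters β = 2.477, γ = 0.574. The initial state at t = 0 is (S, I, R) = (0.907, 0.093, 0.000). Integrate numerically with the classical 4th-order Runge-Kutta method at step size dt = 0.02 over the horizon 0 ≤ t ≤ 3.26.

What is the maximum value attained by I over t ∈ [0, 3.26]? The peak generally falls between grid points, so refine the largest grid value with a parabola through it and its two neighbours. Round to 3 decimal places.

max I = 0.452

t=0.000: state=(0.907, 0.093, 0.000)
step 1 (dt=0.02): k1=(-0.209, 0.156, 0.053), k2=(-0.212, 0.158, 0.054), k3=(-0.212, 0.158, 0.054), k4=(-0.215, 0.160, 0.055); state += dt/6·(k1+2k2+2k3+k4)
t=0.020: state=(0.903, 0.096, 0.001)
t=0.040: state=(0.898, 0.099, 0.002)
t=0.060: state=(0.894, 0.103, 0.003)
continuing one RK4 step at a time; state shown every 10 steps (Δt=0.2):
t=0.200: state=(0.859, 0.128, 0.013)
t=0.400: state=(0.797, 0.173, 0.030)
t=0.600: state=(0.723, 0.225, 0.053)
t=0.800: state=(0.638, 0.281, 0.082)
t=1.000: state=(0.548, 0.335, 0.117)
t=1.200: state=(0.458, 0.384, 0.158)
t=1.400: state=(0.375, 0.420, 0.205)
t=1.600: state=(0.303, 0.443, 0.254)
t=1.800: state=(0.242, 0.452, 0.306)
t=2.000: state=(0.194, 0.449, 0.358)
t=2.200: state=(0.156, 0.436, 0.408)
t=2.400: state=(0.126, 0.417, 0.457)
t=2.600: state=(0.103, 0.393, 0.504)
t=2.800: state=(0.085, 0.367, 0.548)
t=3.000: state=(0.072, 0.340, 0.588)
t=3.200: state=(0.061, 0.313, 0.626)
t=3.260: state=(0.058, 0.305, 0.636)
largest grid value and its neighbours: I(1.820)=0.45200, I(1.840)=0.45206, I(1.860)=0.45200
parabola through these three points peaks at t≈1.840 with I≈0.45206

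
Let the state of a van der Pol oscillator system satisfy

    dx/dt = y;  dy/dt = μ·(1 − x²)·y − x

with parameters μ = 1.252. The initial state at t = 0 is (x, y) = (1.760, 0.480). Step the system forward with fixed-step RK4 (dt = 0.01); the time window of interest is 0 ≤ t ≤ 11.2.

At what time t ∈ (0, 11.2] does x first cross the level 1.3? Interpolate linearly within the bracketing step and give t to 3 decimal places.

t = 1.251

t=0.000: state=(1.760, 0.480)
step 1 (dt=0.01): k1=(0.480, -3.021), k2=(0.465, -2.988), k3=(0.465, -2.988), k4=(0.450, -2.956); state += dt/6·(k1+2k2+2k3+k4)
t=0.010: state=(1.765, 0.450)
t=0.020: state=(1.769, 0.421)
t=0.030: state=(1.773, 0.392)
continuing one RK4 step at a time; state shown every 50 steps (Δt=0.5):
t=0.500: state=(1.742, -0.366)
t=1.000: state=(1.481, -0.654)
t=1.250: state=(1.301, -0.791)
next step: t=1.260: state=(1.293, -0.797) — x has crossed 1.3
linear interpolation between t=1.250 (1.30098) and t=1.260 (1.29304) → t≈1.251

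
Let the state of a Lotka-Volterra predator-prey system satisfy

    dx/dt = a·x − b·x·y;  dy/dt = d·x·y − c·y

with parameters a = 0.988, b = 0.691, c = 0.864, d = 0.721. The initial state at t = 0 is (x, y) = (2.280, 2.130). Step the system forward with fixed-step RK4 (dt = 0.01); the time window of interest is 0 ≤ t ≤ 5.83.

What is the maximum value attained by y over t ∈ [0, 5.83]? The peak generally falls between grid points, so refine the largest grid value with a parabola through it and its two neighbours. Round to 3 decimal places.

t=0.000: state=(2.280, 2.130)
step 1 (dt=0.01): k1=(-1.103, 1.661), k2=(-1.114, 1.659), k3=(-1.113, 1.659), k4=(-1.124, 1.657); state += dt/6·(k1+2k2+2k3+k4)
t=0.010: state=(2.269, 2.147)
t=0.020: state=(2.258, 2.163)
t=0.030: state=(2.246, 2.180)
continuing one RK4 step at a time; state shown every 20 steps (Δt=0.2):
t=0.200: state=(2.024, 2.446)
t=0.400: state=(1.727, 2.697)
t=0.600: state=(1.432, 2.849)
t=0.800: state=(1.173, 2.891)
t=1.000: state=(0.961, 2.835)
t=1.200: state=(0.798, 2.706)
t=1.400: state=(0.677, 2.531)
t=1.600: state=(0.589, 2.332)
t=1.800: state=(0.528, 2.126)
t=2.000: state=(0.486, 1.923)
t=2.200: state=(0.460, 1.732)
t=2.400: state=(0.447, 1.555)
t=2.600: state=(0.444, 1.395)
t=2.800: state=(0.451, 1.252)
t=3.000: state=(0.466, 1.125)
t=3.200: state=(0.490, 1.014)
t=3.400: state=(0.523, 0.918)
t=3.600: state=(0.564, 0.835)
t=3.800: state=(0.616, 0.765)
t=4.000: state=(0.678, 0.706)
t=4.200: state=(0.751, 0.658)
t=4.400: state=(0.838, 0.621)
t=4.600: state=(0.939, 0.594)
t=4.800: state=(1.056, 0.577)
t=5.000: state=(1.188, 0.570)
t=5.200: state=(1.338, 0.576)
t=5.400: state=(1.504, 0.594)
t=5.600: state=(1.684, 0.629)
t=5.800: state=(1.875, 0.684)
t=5.830: state=(1.904, 0.694)
largest grid value and its neighbours: y(0.770)=2.89115, y(0.780)=2.89123, y(0.790)=2.89107
parabola through these three points peaks at t≈0.778 with y≈2.89124

max y = 2.891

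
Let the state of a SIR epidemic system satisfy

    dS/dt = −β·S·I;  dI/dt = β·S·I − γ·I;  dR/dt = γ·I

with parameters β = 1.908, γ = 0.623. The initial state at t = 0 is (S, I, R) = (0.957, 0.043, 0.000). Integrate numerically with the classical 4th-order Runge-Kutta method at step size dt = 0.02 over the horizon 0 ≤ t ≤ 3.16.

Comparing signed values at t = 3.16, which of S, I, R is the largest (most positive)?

t=0.000: state=(0.957, 0.043, 0.000)
step 1 (dt=0.02): k1=(-0.079, 0.052, 0.027), k2=(-0.079, 0.052, 0.027), k3=(-0.079, 0.052, 0.027), k4=(-0.080, 0.053, 0.027); state += dt/6·(k1+2k2+2k3+k4)
t=0.020: state=(0.955, 0.044, 0.001)
t=0.040: state=(0.954, 0.045, 0.001)
t=0.060: state=(0.952, 0.046, 0.002)
continuing one RK4 step at a time; state shown every 10 steps (Δt=0.2):
t=0.200: state=(0.939, 0.055, 0.006)
t=0.400: state=(0.918, 0.069, 0.014)
t=0.600: state=(0.891, 0.086, 0.023)
t=0.800: state=(0.859, 0.106, 0.035)
t=1.000: state=(0.822, 0.128, 0.050)
t=1.200: state=(0.779, 0.154, 0.067)
t=1.400: state=(0.731, 0.181, 0.088)
t=1.600: state=(0.678, 0.209, 0.112)
t=1.800: state=(0.623, 0.237, 0.140)
t=2.000: state=(0.566, 0.262, 0.171)
t=2.200: state=(0.510, 0.284, 0.206)
t=2.400: state=(0.456, 0.302, 0.242)
t=2.600: state=(0.405, 0.314, 0.281)
t=2.800: state=(0.359, 0.321, 0.320)
t=3.000: state=(0.317, 0.322, 0.360)
t=3.160: state=(0.288, 0.320, 0.392)
compare at T: S=0.288, I=0.320, R=0.392

largest component: R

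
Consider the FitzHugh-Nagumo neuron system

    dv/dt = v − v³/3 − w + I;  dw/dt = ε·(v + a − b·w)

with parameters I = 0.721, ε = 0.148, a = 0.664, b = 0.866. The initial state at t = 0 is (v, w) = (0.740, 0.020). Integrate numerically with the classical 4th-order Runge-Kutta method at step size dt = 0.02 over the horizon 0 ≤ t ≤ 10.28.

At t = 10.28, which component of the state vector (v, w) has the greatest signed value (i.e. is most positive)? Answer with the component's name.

t=0.000: state=(0.740, 0.020)
step 1 (dt=0.02): k1=(1.306, 0.205), k2=(1.310, 0.207), k3=(1.310, 0.207), k4=(1.313, 0.209); state += dt/6·(k1+2k2+2k3+k4)
t=0.020: state=(0.766, 0.024)
t=0.040: state=(0.793, 0.028)
t=0.060: state=(0.819, 0.033)
continuing one RK4 step at a time; state shown every 25 steps (Δt=0.5):
t=0.500: state=(1.374, 0.143)
t=1.000: state=(1.743, 0.296)
t=1.500: state=(1.837, 0.454)
t=2.000: state=(1.821, 0.605)
t=2.500: state=(1.773, 0.744)
t=3.000: state=(1.716, 0.871)
t=3.500: state=(1.656, 0.985)
t=4.000: state=(1.595, 1.088)
t=4.500: state=(1.532, 1.180)
t=5.000: state=(1.469, 1.262)
t=5.500: state=(1.404, 1.334)
t=6.000: state=(1.337, 1.397)
t=6.500: state=(1.268, 1.451)
t=7.000: state=(1.195, 1.497)
t=7.500: state=(1.117, 1.535)
t=8.000: state=(1.033, 1.564)
t=8.500: state=(0.939, 1.585)
t=9.000: state=(0.830, 1.598)
t=9.500: state=(0.697, 1.601)
t=10.000: state=(0.527, 1.593)
t=10.280: state=(0.405, 1.583)
compare at T: v=0.405, w=1.583

largest component: w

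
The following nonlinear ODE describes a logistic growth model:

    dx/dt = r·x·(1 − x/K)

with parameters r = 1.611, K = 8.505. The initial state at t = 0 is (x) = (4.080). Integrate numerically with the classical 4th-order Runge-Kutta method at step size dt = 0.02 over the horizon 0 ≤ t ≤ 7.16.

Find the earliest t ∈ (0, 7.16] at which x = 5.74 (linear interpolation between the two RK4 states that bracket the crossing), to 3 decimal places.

t=0.000: state=(4.080)
step 1 (dt=0.02): k1=(3.420), k2=(3.422), k3=(3.422), k4=(3.423); state += dt/6·(k1+2k2+2k3+k4)
t=0.020: state=(4.148)
t=0.040: state=(4.217)
t=0.060: state=(4.285)
continuing one RK4 step at a time; state shown every 25 steps (Δt=0.5):
t=0.500: state=(5.729)
next step: t=0.520: state=(5.789) — x has crossed 5.74
linear interpolation between t=0.500 (5.72862) and t=0.520 (5.78853) → t≈0.504

t = 0.504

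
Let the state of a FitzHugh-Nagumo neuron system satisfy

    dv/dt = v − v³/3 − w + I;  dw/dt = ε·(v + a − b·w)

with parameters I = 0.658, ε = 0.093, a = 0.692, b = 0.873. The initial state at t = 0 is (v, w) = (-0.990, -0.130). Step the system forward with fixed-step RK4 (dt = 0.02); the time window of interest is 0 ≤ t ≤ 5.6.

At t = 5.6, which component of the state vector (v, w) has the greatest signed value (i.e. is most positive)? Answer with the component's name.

largest component: v

t=0.000: state=(-0.990, -0.130)
step 1 (dt=0.02): k1=(0.121, -0.017), k2=(0.122, -0.017), k3=(0.122, -0.017), k4=(0.122, -0.017); state += dt/6·(k1+2k2+2k3+k4)
t=0.020: state=(-0.988, -0.130)
t=0.040: state=(-0.985, -0.131)
t=0.060: state=(-0.983, -0.131)
continuing one RK4 step at a time; state shown every 10 steps (Δt=0.2):
t=0.200: state=(-0.965, -0.133)
t=0.400: state=(-0.940, -0.136)
t=0.600: state=(-0.913, -0.138)
t=0.800: state=(-0.885, -0.140)
t=1.000: state=(-0.855, -0.141)
t=1.200: state=(-0.824, -0.141)
t=1.400: state=(-0.791, -0.141)
t=1.600: state=(-0.755, -0.140)
t=1.800: state=(-0.716, -0.139)
t=2.000: state=(-0.673, -0.137)
t=2.200: state=(-0.626, -0.134)
t=2.400: state=(-0.574, -0.130)
t=2.600: state=(-0.515, -0.125)
t=2.800: state=(-0.448, -0.119)
t=3.000: state=(-0.371, -0.112)
t=3.200: state=(-0.281, -0.103)
t=3.400: state=(-0.174, -0.093)
t=3.600: state=(-0.048, -0.081)
t=3.800: state=(0.104, -0.066)
t=4.000: state=(0.285, -0.049)
t=4.200: state=(0.498, -0.028)
t=4.400: state=(0.740, -0.004)
t=4.600: state=(0.998, 0.025)
t=4.800: state=(1.250, 0.058)
t=5.000: state=(1.469, 0.095)
t=5.200: state=(1.637, 0.135)
t=5.400: state=(1.750, 0.177)
t=5.600: state=(1.819, 0.220)
compare at T: v=1.819, w=0.220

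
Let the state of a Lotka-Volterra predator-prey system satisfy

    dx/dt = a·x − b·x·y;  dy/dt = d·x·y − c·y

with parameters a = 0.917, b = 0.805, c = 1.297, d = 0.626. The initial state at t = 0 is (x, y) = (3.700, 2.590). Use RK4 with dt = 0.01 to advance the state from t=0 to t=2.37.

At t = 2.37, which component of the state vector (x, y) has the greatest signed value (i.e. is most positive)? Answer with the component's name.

largest component: y

t=0.000: state=(3.700, 2.590)
step 1 (dt=0.01): k1=(-4.321, 2.640), k2=(-4.335, 2.618), k3=(-4.335, 2.618), k4=(-4.348, 2.595); state += dt/6·(k1+2k2+2k3+k4)
t=0.010: state=(3.657, 2.616)
t=0.020: state=(3.613, 2.642)
t=0.030: state=(3.569, 2.667)
continuing one RK4 step at a time; state shown every 10 steps (Δt=0.1):
t=0.100: state=(3.259, 2.829)
t=0.200: state=(2.823, 3.005)
t=0.300: state=(2.418, 3.110)
t=0.400: state=(2.060, 3.142)
t=0.500: state=(1.755, 3.109)
t=0.600: state=(1.502, 3.023)
t=0.700: state=(1.297, 2.898)
t=0.800: state=(1.133, 2.746)
t=0.900: state=(1.002, 2.578)
t=1.000: state=(0.899, 2.403)
t=1.100: state=(0.817, 2.227)
t=1.200: state=(0.754, 2.054)
t=1.300: state=(0.705, 1.889)
t=1.400: state=(0.668, 1.732)
t=1.500: state=(0.641, 1.585)
t=1.600: state=(0.622, 1.448)
t=1.700: state=(0.610, 1.322)
t=1.800: state=(0.604, 1.206)
t=1.900: state=(0.603, 1.100)
t=2.000: state=(0.607, 1.003)
t=2.100: state=(0.616, 0.916)
t=2.200: state=(0.629, 0.836)
t=2.300: state=(0.647, 0.765)
t=2.370: state=(0.662, 0.718)
compare at T: x=0.662, y=0.718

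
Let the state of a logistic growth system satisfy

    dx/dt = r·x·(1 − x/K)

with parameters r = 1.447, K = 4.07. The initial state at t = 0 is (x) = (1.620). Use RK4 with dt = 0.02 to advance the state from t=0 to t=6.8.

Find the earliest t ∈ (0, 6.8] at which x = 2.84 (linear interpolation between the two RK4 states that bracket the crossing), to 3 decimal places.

t = 0.864

t=0.000: state=(1.620)
step 1 (dt=0.02): k1=(1.411), k2=(1.415), k3=(1.415), k4=(1.419); state += dt/6·(k1+2k2+2k3+k4)
t=0.020: state=(1.648)
t=0.040: state=(1.677)
t=0.060: state=(1.705)
continuing one RK4 step at a time; state shown every 25 steps (Δt=0.5):
t=0.500: state=(2.348)
t=0.860: state=(2.835)
next step: t=0.880: state=(2.860) — x has crossed 2.84
linear interpolation between t=0.860 (2.83482) and t=0.880 (2.85957) → t≈0.864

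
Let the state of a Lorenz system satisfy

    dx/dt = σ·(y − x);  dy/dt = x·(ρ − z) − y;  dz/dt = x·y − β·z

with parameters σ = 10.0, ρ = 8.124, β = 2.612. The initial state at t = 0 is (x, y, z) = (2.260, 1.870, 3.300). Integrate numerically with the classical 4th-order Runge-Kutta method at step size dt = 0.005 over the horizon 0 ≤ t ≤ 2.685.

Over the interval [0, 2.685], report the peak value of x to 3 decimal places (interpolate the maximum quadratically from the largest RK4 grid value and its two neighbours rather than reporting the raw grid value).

max x = 6.214

t=0.000: state=(2.260, 1.870, 3.300)
step 1 (dt=0.005): k1=(-3.900, 9.032, -4.393), k2=(-3.577, 8.987, -4.332), k3=(-3.586, 8.991, -4.331), k4=(-3.271, 8.949, -4.270); state += dt/6·(k1+2k2+2k3+k4)
t=0.005: state=(2.242, 1.915, 3.278)
t=0.010: state=(2.227, 1.960, 3.257)
t=0.015: state=(2.215, 2.004, 3.237)
continuing one RK4 step at a time; state shown every 20 steps (Δt=0.1):
t=0.100: state=(2.338, 2.755, 3.000)
t=0.200: state=(2.965, 3.773, 3.073)
t=0.300: state=(3.910, 4.969, 3.702)
t=0.400: state=(5.010, 6.097, 5.062)
t=0.500: state=(5.931, 6.599, 7.032)
t=0.600: state=(6.198, 6.027, 8.868)
t=0.700: state=(5.631, 4.745, 9.658)
t=0.800: state=(4.624, 3.594, 9.296)
t=0.900: state=(3.714, 2.966, 8.333)
t=1.000: state=(3.157, 2.788, 7.267)
t=1.100: state=(2.956, 2.908, 6.350)
t=1.200: state=(3.037, 3.236, 5.693)
t=1.300: state=(3.335, 3.723, 5.358)
t=1.400: state=(3.793, 4.310, 5.390)
t=1.500: state=(4.336, 4.885, 5.809)
t=1.600: state=(4.842, 5.276, 6.549)
t=1.700: state=(5.151, 5.316, 7.401)
t=1.800: state=(5.150, 4.988, 8.056)
t=1.900: state=(4.860, 4.471, 8.291)
t=2.000: state=(4.433, 3.999, 8.107)
t=2.100: state=(4.041, 3.708, 7.667)
t=2.200: state=(3.789, 3.621, 7.155)
t=2.300: state=(3.706, 3.704, 6.709)
t=2.400: state=(3.776, 3.912, 6.416)
t=2.500: state=(3.963, 4.192, 6.321)
t=2.600: state=(4.215, 4.478, 6.433)
t=2.685: state=(4.432, 4.671, 6.665)
largest grid value and its neighbours: x(0.575)=6.21248, x(0.580)=6.21407, x(0.585)=6.21339
parabola through these three points peaks at t≈0.581 with x≈6.21411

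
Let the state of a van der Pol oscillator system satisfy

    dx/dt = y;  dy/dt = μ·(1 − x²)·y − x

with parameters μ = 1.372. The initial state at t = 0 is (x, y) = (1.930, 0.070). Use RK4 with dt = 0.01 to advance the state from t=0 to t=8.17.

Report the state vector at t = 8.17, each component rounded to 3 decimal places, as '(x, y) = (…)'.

t=0.000: state=(1.930, 0.070)
step 1 (dt=0.01): k1=(0.070, -2.192), k2=(0.059, -2.151), k3=(0.059, -2.152), k4=(0.048, -2.112); state += dt/6·(k1+2k2+2k3+k4)
t=0.010: state=(1.931, 0.048)
t=0.020: state=(1.931, 0.028)
t=0.030: state=(1.931, 0.008)
continuing one RK4 step at a time; state shown every 50 steps (Δt=0.5):
t=0.500: state=(1.803, -0.440)
t=1.000: state=(1.536, -0.622)
t=1.500: state=(1.168, -0.880)
t=2.000: state=(0.602, -1.482)
t=2.500: state=(-0.458, -2.858)
t=3.000: state=(-1.784, -1.533)
t=3.500: state=(-1.998, 0.205)
t=4.000: state=(-1.810, 0.483)
t=4.500: state=(-1.532, 0.635)
t=5.000: state=(-1.157, 0.892)
t=5.500: state=(-0.582, 1.511)
t=6.000: state=(0.499, 2.897)
t=6.500: state=(1.806, 1.445)
t=7.000: state=(1.996, -0.221)
t=7.500: state=(1.804, -0.487)
t=8.000: state=(1.523, -0.640)
t=8.170: state=(1.409, -0.709)

(x, y) = (1.409, -0.709)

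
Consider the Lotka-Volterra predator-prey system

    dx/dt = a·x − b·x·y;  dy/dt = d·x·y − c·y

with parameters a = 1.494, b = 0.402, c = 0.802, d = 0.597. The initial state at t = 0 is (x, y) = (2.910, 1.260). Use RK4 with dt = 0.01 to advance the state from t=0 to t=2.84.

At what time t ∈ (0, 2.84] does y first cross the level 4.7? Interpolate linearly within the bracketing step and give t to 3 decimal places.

t = 0.834

t=0.000: state=(2.910, 1.260)
step 1 (dt=0.01): k1=(2.874, 1.178), k2=(2.881, 1.195), k3=(2.881, 1.195), k4=(2.888, 1.211); state += dt/6·(k1+2k2+2k3+k4)
t=0.010: state=(2.939, 1.272)
t=0.020: state=(2.968, 1.284)
t=0.030: state=(2.997, 1.297)
continuing one RK4 step at a time; state shown every 10 steps (Δt=0.1):
t=0.100: state=(3.204, 1.396)
t=0.200: state=(3.505, 1.574)
t=0.300: state=(3.803, 1.806)
t=0.400: state=(4.083, 2.110)
t=0.500: state=(4.322, 2.503)
t=0.600: state=(4.494, 3.007)
t=0.700: state=(4.568, 3.640)
t=0.800: state=(4.514, 4.409)
t=0.830: state=(4.469, 4.664)
next step: t=0.840: state=(4.452, 4.752) — y has crossed 4.7
linear interpolation between t=0.830 (4.66432) and t=0.840 (4.75194) → t≈0.834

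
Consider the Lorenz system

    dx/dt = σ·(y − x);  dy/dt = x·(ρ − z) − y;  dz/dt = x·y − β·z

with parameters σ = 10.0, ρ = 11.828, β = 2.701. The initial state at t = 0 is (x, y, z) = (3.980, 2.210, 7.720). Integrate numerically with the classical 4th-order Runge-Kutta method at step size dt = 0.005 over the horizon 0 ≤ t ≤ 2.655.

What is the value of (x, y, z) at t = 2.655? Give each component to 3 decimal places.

t=0.000: state=(3.980, 2.210, 7.720)
step 1 (dt=0.005): k1=(-17.700, 14.140, -12.056), k2=(-16.904, 14.041, -11.933), k3=(-16.926, 14.049, -11.931), k4=(-16.151, 13.954, -11.808); state += dt/6·(k1+2k2+2k3+k4)
t=0.005: state=(3.895, 2.280, 7.660)
t=0.010: state=(3.818, 2.350, 7.602)
t=0.015: state=(3.748, 2.418, 7.545)
continuing one RK4 step at a time; state shown every 20 steps (Δt=0.1):
t=0.100: state=(3.353, 3.539, 6.778)
t=0.200: state=(3.996, 5.006, 6.540)
t=0.300: state=(5.252, 6.694, 7.387)
t=0.400: state=(6.691, 7.989, 9.580)
t=0.500: state=(7.527, 7.757, 12.390)
t=0.600: state=(7.054, 5.955, 13.927)
t=0.700: state=(5.664, 4.180, 13.413)
t=0.800: state=(4.380, 3.376, 11.842)
t=0.900: state=(3.710, 3.365, 10.196)
t=1.000: state=(3.648, 3.847, 8.923)
t=1.100: state=(4.067, 4.687, 8.244)
t=1.200: state=(4.848, 5.764, 8.342)
t=1.300: state=(5.811, 6.759, 9.333)
t=1.400: state=(6.587, 7.108, 10.972)
t=1.500: state=(6.729, 6.470, 12.413)
t=1.600: state=(6.142, 5.309, 12.808)
t=1.700: state=(5.257, 4.409, 12.170)
t=1.800: state=(4.570, 4.077, 11.078)
t=1.900: state=(4.293, 4.229, 10.041)
t=2.000: state=(4.419, 4.721, 9.358)
t=2.100: state=(4.860, 5.415, 9.203)
t=2.200: state=(5.471, 6.100, 9.651)
t=2.300: state=(6.029, 6.468, 10.574)
t=2.400: state=(6.268, 6.284, 11.553)
t=2.500: state=(6.063, 5.663, 12.067)
t=2.600: state=(5.559, 5.006, 11.916)
t=2.655: state=(5.263, 4.753, 11.616)

(x, y, z) = (5.263, 4.753, 11.616)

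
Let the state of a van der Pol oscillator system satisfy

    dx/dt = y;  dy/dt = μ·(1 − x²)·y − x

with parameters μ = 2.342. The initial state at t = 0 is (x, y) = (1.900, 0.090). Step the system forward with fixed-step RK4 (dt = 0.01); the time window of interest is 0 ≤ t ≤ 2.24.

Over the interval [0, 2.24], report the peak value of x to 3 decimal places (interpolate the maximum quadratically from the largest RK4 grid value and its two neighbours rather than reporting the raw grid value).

t=0.000: state=(1.900, 0.090)
step 1 (dt=0.01): k1=(0.090, -2.450), k2=(0.078, -2.376), k3=(0.078, -2.378), k4=(0.066, -2.306); state += dt/6·(k1+2k2+2k3+k4)
t=0.010: state=(1.901, 0.066)
t=0.020: state=(1.901, 0.044)
t=0.030: state=(1.902, 0.023)
continuing one RK4 step at a time; state shown every 10 steps (Δt=0.1):
t=0.100: state=(1.899, -0.093)
t=0.200: state=(1.884, -0.193)
t=0.300: state=(1.862, -0.249)
t=0.400: state=(1.835, -0.283)
t=0.500: state=(1.806, -0.305)
t=0.600: state=(1.774, -0.322)
t=0.700: state=(1.741, -0.337)
t=0.800: state=(1.707, -0.350)
t=0.900: state=(1.671, -0.364)
t=1.000: state=(1.634, -0.379)
t=1.100: state=(1.595, -0.395)
t=1.200: state=(1.555, -0.412)
t=1.300: state=(1.513, -0.432)
t=1.400: state=(1.468, -0.454)
t=1.500: state=(1.422, -0.480)
t=1.600: state=(1.372, -0.509)
t=1.700: state=(1.320, -0.544)
t=1.800: state=(1.263, -0.585)
t=1.900: state=(1.202, -0.634)
t=2.000: state=(1.136, -0.694)
t=2.100: state=(1.063, -0.768)
t=2.200: state=(0.982, -0.862)
t=2.240: state=(0.946, -0.906)
largest grid value and its neighbours: x(0.030)=1.90166, x(0.040)=1.90179, x(0.050)=1.90173
parabola through these three points peaks at t≈0.042 with x≈1.90179

max x = 1.902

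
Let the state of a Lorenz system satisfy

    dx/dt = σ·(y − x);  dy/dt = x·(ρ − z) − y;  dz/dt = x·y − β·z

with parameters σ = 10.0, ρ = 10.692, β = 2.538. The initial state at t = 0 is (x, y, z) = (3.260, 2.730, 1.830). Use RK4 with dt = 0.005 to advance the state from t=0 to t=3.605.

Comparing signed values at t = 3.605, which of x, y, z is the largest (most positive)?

t=0.000: state=(3.260, 2.730, 1.830)
step 1 (dt=0.005): k1=(-5.300, 26.160, 4.255), k2=(-4.513, 25.943, 4.404), k3=(-4.539, 25.959, 4.407), k4=(-3.775, 25.758, 4.558); state += dt/6·(k1+2k2+2k3+k4)
t=0.005: state=(3.237, 2.860, 1.852)
t=0.010: state=(3.222, 2.988, 1.876)
t=0.015: state=(3.214, 3.114, 1.901)
continuing one RK4 step at a time; state shown every 40 steps (Δt=0.2):
t=0.200: state=(5.691, 7.874, 4.852)
t=0.400: state=(8.454, 7.836, 13.693)
t=0.600: state=(4.284, 2.143, 12.891)
t=0.800: state=(2.009, 1.695, 8.494)
t=1.000: state=(2.270, 2.765, 5.809)
t=1.200: state=(3.972, 5.190, 5.457)
t=1.400: state=(6.639, 7.700, 9.145)
t=1.600: state=(6.448, 5.225, 12.861)
t=1.800: state=(3.875, 2.968, 10.720)
t=2.000: state=(3.168, 3.290, 8.018)
t=2.200: state=(4.095, 4.847, 7.115)
t=2.400: state=(5.777, 6.509, 8.914)
t=2.600: state=(6.118, 5.649, 11.452)
t=2.800: state=(4.654, 3.948, 10.809)
t=3.000: state=(3.898, 3.864, 8.955)
t=3.200: state=(4.383, 4.847, 8.175)
t=3.400: state=(5.415, 5.860, 9.170)
t=3.600: state=(5.691, 5.479, 10.673)
t=3.605: state=(5.680, 5.451, 10.693)
compare at T: x=5.680, y=5.451, z=10.693

largest component: z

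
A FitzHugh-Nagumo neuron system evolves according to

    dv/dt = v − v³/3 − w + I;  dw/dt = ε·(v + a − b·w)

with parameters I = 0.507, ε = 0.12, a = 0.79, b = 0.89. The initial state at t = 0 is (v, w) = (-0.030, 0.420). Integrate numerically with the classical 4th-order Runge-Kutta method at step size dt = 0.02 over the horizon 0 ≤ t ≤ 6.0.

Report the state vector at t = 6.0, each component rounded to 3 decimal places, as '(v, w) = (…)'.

(v, w) = (1.250, 0.900)

t=0.000: state=(-0.030, 0.420)
step 1 (dt=0.02): k1=(0.057, 0.046), k2=(0.057, 0.046), k3=(0.057, 0.046), k4=(0.057, 0.046); state += dt/6·(k1+2k2+2k3+k4)
t=0.020: state=(-0.029, 0.421)
t=0.040: state=(-0.028, 0.422)
t=0.060: state=(-0.027, 0.423)
continuing one RK4 step at a time; state shown every 10 steps (Δt=0.2):
t=0.200: state=(-0.018, 0.429)
t=0.400: state=(-0.006, 0.439)
t=0.600: state=(0.006, 0.448)
t=0.800: state=(0.020, 0.458)
t=1.000: state=(0.034, 0.468)
t=1.200: state=(0.049, 0.477)
t=1.400: state=(0.066, 0.487)
t=1.600: state=(0.084, 0.498)
t=1.800: state=(0.103, 0.508)
t=2.000: state=(0.124, 0.519)
t=2.200: state=(0.148, 0.530)
t=2.400: state=(0.174, 0.541)
t=2.600: state=(0.203, 0.553)
t=2.800: state=(0.236, 0.565)
t=3.000: state=(0.273, 0.578)
t=3.200: state=(0.314, 0.592)
t=3.400: state=(0.361, 0.606)
t=3.600: state=(0.413, 0.621)
t=3.800: state=(0.471, 0.637)
t=4.000: state=(0.535, 0.654)
t=4.200: state=(0.605, 0.673)
t=4.400: state=(0.681, 0.693)
t=4.600: state=(0.761, 0.714)
t=4.800: state=(0.843, 0.737)
t=5.000: state=(0.926, 0.761)
t=5.200: state=(1.005, 0.786)
t=5.400: state=(1.080, 0.813)
t=5.600: state=(1.146, 0.841)
t=5.800: state=(1.203, 0.870)
t=6.000: state=(1.250, 0.900)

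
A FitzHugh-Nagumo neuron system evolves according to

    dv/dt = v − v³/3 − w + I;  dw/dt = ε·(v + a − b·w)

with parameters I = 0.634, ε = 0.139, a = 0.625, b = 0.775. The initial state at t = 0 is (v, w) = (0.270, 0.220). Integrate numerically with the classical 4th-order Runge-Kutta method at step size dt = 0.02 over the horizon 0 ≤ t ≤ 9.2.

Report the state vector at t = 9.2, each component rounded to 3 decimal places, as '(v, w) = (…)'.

t=0.000: state=(0.270, 0.220)
step 1 (dt=0.02): k1=(0.677, 0.101), k2=(0.683, 0.102), k3=(0.683, 0.102), k4=(0.688, 0.102); state += dt/6·(k1+2k2+2k3+k4)
t=0.020: state=(0.284, 0.222)
t=0.040: state=(0.298, 0.224)
t=0.060: state=(0.312, 0.226)
continuing one RK4 step at a time; state shown every 25 steps (Δt=0.5):
t=0.500: state=(0.674, 0.282)
t=1.000: state=(1.149, 0.371)
t=1.500: state=(1.511, 0.486)
t=2.000: state=(1.667, 0.611)
t=2.500: state=(1.691, 0.735)
t=3.000: state=(1.662, 0.853)
t=3.500: state=(1.611, 0.961)
t=4.000: state=(1.553, 1.060)
t=4.500: state=(1.490, 1.150)
t=5.000: state=(1.424, 1.230)
t=5.500: state=(1.355, 1.302)
t=6.000: state=(1.282, 1.365)
t=6.500: state=(1.203, 1.420)
t=7.000: state=(1.118, 1.466)
t=7.500: state=(1.022, 1.504)
t=8.000: state=(0.912, 1.533)
t=8.500: state=(0.778, 1.552)
t=9.000: state=(0.608, 1.560)
t=9.200: state=(0.524, 1.560)

(v, w) = (0.524, 1.560)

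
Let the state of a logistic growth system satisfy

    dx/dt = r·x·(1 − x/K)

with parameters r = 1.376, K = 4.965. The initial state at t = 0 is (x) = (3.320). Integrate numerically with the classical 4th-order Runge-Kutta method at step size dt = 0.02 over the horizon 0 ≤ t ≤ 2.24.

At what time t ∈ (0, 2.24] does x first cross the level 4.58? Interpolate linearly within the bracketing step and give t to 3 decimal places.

t=0.000: state=(3.320)
step 1 (dt=0.02): k1=(1.514), k2=(1.506), k3=(1.507), k4=(1.499); state += dt/6·(k1+2k2+2k3+k4)
t=0.020: state=(3.350)
t=0.040: state=(3.380)
t=0.060: state=(3.410)
continuing one RK4 step at a time; state shown every 5 steps (Δt=0.1):
t=0.100: state=(3.468)
t=0.200: state=(3.608)
t=0.300: state=(3.739)
t=0.400: state=(3.862)
t=0.500: state=(3.975)
t=0.600: state=(4.080)
t=0.700: state=(4.175)
t=0.800: state=(4.263)
t=0.900: state=(4.341)
t=1.000: state=(4.413)
t=1.100: state=(4.477)
t=1.200: state=(4.534)
t=1.280: state=(4.575)
next step: t=1.300: state=(4.585) — x has crossed 4.58
linear interpolation between t=1.280 (4.57546) and t=1.300 (4.58523) → t≈1.289

t = 1.289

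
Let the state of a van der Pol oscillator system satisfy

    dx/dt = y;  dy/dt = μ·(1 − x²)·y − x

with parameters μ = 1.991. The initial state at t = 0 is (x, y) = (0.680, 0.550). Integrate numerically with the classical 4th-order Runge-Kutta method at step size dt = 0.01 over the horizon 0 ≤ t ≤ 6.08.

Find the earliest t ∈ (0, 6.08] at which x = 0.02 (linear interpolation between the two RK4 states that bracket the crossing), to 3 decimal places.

t=0.000: state=(0.680, 0.550)
step 1 (dt=0.01): k1=(0.550, -0.091), k2=(0.550, -0.099), k3=(0.550, -0.099), k4=(0.549, -0.106); state += dt/6·(k1+2k2+2k3+k4)
t=0.010: state=(0.685, 0.549)
t=0.020: state=(0.691, 0.548)
t=0.030: state=(0.696, 0.547)
continuing one RK4 step at a time; state shown every 20 steps (Δt=0.2):
t=0.200: state=(0.786, 0.501)
t=0.400: state=(0.876, 0.389)
t=0.600: state=(0.939, 0.229)
t=0.800: state=(0.966, 0.043)
t=1.000: state=(0.955, -0.151)
t=1.200: state=(0.905, -0.351)
t=1.400: state=(0.814, -0.571)
t=1.600: state=(0.673, -0.846)
t=1.800: state=(0.468, -1.235)
t=2.000: state=(0.165, -1.839)
t=2.070: state=(0.027, -2.118)
next step: t=2.080: state=(0.005, -2.161) — x has crossed 0.02
linear interpolation between t=2.070 (0.02667) and t=2.080 (0.00528) → t≈2.073

t = 2.073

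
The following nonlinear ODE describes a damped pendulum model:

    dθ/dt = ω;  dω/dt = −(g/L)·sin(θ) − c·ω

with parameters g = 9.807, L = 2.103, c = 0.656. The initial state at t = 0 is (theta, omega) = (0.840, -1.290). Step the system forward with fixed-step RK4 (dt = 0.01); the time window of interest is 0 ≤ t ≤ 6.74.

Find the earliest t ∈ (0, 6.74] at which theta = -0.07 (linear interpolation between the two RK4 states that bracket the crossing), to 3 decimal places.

t=0.000: state=(0.840, -1.290)
step 1 (dt=0.01): k1=(-1.290, -2.626), k2=(-1.303, -2.598), k3=(-1.303, -2.597), k4=(-1.316, -2.568); state += dt/6·(k1+2k2+2k3+k4)
t=0.010: state=(0.827, -1.316)
t=0.020: state=(0.814, -1.341)
t=0.030: state=(0.800, -1.366)
continuing one RK4 step at a time; state shown every 25 steps (Δt=0.25):
t=0.250: state=(0.452, -1.742)
t=0.500: state=(0.010, -1.715)
t=0.540: state=(-0.058, -1.666)
next step: t=0.550: state=(-0.075, -1.652) — theta has crossed -0.07
linear interpolation between t=0.540 (-0.05813) and t=0.550 (-0.07472) → t≈0.547

t = 0.547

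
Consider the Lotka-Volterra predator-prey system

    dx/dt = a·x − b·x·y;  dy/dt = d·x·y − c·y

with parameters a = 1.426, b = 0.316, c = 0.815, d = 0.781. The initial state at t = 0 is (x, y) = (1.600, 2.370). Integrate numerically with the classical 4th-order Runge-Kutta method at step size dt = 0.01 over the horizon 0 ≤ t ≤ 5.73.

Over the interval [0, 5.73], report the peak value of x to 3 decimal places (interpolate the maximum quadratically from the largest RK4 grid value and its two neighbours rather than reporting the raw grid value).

t=0.000: state=(1.600, 2.370)
step 1 (dt=0.01): k1=(1.083, 1.030), k2=(1.084, 1.042), k3=(1.084, 1.042), k4=(1.085, 1.055); state += dt/6·(k1+2k2+2k3+k4)
t=0.010: state=(1.611, 2.380)
t=0.020: state=(1.622, 2.391)
t=0.030: state=(1.633, 2.402)
continuing one RK4 step at a time; state shown every 20 steps (Δt=0.2):
t=0.200: state=(1.818, 2.630)
t=0.400: state=(2.025, 3.017)
t=0.600: state=(2.189, 3.565)
t=0.800: state=(2.273, 4.297)
t=1.000: state=(2.241, 5.203)
t=1.200: state=(2.079, 6.204)
t=1.400: state=(1.812, 7.150)
t=1.600: state=(1.497, 7.868)
t=1.800: state=(1.194, 8.244)
t=2.000: state=(0.941, 8.269)
t=2.200: state=(0.747, 8.009)
t=2.400: state=(0.607, 7.559)
t=2.600: state=(0.510, 7.004)
t=2.800: state=(0.444, 6.408)
t=3.000: state=(0.401, 5.814)
t=3.200: state=(0.376, 5.248)
t=3.400: state=(0.365, 4.723)
t=3.600: state=(0.366, 4.248)
t=3.800: state=(0.377, 3.824)
t=4.000: state=(0.399, 3.451)
t=4.200: state=(0.431, 3.128)
t=4.400: state=(0.474, 2.852)
t=4.600: state=(0.531, 2.620)
t=4.800: state=(0.602, 2.432)
t=5.000: state=(0.690, 2.285)
t=5.200: state=(0.797, 2.180)
t=5.400: state=(0.926, 2.118)
t=5.600: state=(1.078, 2.104)
t=5.730: state=(1.190, 2.123)
largest grid value and its neighbours: x(0.840)=2.27705, x(0.850)=2.27723, x(0.860)=2.27710
parabola through these three points peaks at t≈0.851 with x≈2.27723

max x = 2.277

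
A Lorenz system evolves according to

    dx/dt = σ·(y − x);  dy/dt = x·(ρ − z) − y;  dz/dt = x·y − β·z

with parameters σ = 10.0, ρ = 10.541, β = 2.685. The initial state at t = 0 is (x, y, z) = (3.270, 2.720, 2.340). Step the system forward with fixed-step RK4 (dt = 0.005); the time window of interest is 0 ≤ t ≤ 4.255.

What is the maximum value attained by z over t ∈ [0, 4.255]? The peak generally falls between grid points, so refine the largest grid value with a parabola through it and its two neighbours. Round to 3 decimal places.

t=0.000: state=(3.270, 2.720, 2.340)
step 1 (dt=0.005): k1=(-5.500, 24.097, 2.612), k2=(-4.760, 23.903, 2.753), k3=(-4.783, 23.917, 2.755), k4=(-4.065, 23.737, 2.898); state += dt/6·(k1+2k2+2k3+k4)
t=0.005: state=(3.246, 2.840, 2.354)
t=0.010: state=(3.229, 2.957, 2.369)
t=0.015: state=(3.219, 3.074, 2.386)
continuing one RK4 step at a time; state shown every 40 steps (Δt=0.2):
t=0.200: state=(5.450, 7.451, 4.820)
t=0.400: state=(8.275, 8.040, 12.758)
t=0.600: state=(4.771, 2.720, 12.702)
t=0.800: state=(2.468, 2.129, 8.512)
t=1.000: state=(2.770, 3.326, 6.012)
t=1.200: state=(4.586, 5.804, 6.161)
t=1.400: state=(6.809, 7.395, 10.027)
t=1.600: state=(5.932, 4.737, 12.193)
t=1.800: state=(3.887, 3.293, 9.867)
t=2.000: state=(3.645, 3.932, 7.737)
t=2.200: state=(4.771, 5.527, 7.627)
t=2.400: state=(6.068, 6.401, 9.778)
t=2.600: state=(5.680, 5.065, 11.111)
t=2.800: state=(4.478, 4.064, 9.902)
t=3.000: state=(4.251, 4.419, 8.534)
t=3.200: state=(4.950, 5.404, 8.505)
t=3.400: state=(5.660, 5.811, 9.753)
t=3.600: state=(5.410, 5.070, 10.442)
t=3.800: state=(4.734, 4.493, 9.755)
t=4.000: state=(4.609, 4.719, 8.952)
t=4.200: state=(5.038, 5.301, 8.991)
t=4.255: state=(5.178, 5.419, 9.159)
largest grid value and its neighbours: z(0.485)=14.17778, z(0.490)=14.17847, z(0.495)=14.17100
parabola through these three points peaks at t≈0.488 with z≈14.17917

max z = 14.179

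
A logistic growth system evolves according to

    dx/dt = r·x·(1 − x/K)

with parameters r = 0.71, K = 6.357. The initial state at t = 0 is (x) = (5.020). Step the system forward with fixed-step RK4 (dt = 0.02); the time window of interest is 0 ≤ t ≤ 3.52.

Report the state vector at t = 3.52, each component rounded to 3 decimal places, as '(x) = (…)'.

(x) = (6.221)

t=0.000: state=(5.020)
step 1 (dt=0.02): k1=(0.750), k2=(0.747), k3=(0.747), k4=(0.743); state += dt/6·(k1+2k2+2k3+k4)
t=0.020: state=(5.035)
t=0.040: state=(5.050)
t=0.060: state=(5.064)
continuing one RK4 step at a time; state shown every 10 steps (Δt=0.2):
t=0.200: state=(5.164)
t=0.400: state=(5.295)
t=0.600: state=(5.415)
t=0.800: state=(5.523)
t=1.000: state=(5.621)
t=1.200: state=(5.708)
t=1.400: state=(5.787)
t=1.600: state=(5.856)
t=1.800: state=(5.918)
t=2.000: state=(5.973)
t=2.200: state=(6.021)
t=2.400: state=(6.063)
t=2.600: state=(6.101)
t=2.800: state=(6.133)
t=3.000: state=(6.162)
t=3.200: state=(6.187)
t=3.400: state=(6.209)
t=3.520: state=(6.221)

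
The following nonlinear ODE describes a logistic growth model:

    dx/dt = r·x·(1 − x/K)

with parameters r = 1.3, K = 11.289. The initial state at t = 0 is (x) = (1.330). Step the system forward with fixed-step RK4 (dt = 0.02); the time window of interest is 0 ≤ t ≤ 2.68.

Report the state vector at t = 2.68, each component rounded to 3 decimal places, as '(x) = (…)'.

t=0.000: state=(1.330)
step 1 (dt=0.02): k1=(1.525), k2=(1.540), k3=(1.541), k4=(1.556); state += dt/6·(k1+2k2+2k3+k4)
t=0.020: state=(1.361)
t=0.040: state=(1.392)
t=0.060: state=(1.424)
continuing one RK4 step at a time; state shown every 5 steps (Δt=0.1):
t=0.100: state=(1.490)
t=0.200: state=(1.667)
t=0.300: state=(1.860)
t=0.400: state=(2.071)
t=0.500: state=(2.300)
t=0.600: state=(2.547)
t=0.700: state=(2.812)
t=0.800: state=(3.096)
t=0.900: state=(3.396)
t=1.000: state=(3.713)
t=1.100: state=(4.043)
t=1.200: state=(4.387)
t=1.300: state=(4.740)
t=1.400: state=(5.101)
t=1.500: state=(5.466)
t=1.600: state=(5.833)
t=1.700: state=(6.198)
t=1.800: state=(6.558)
t=1.900: state=(6.911)
t=2.000: state=(7.254)
t=2.100: state=(7.585)
t=2.200: state=(7.901)
t=2.300: state=(8.201)
t=2.400: state=(8.484)
t=2.500: state=(8.749)
t=2.600: state=(8.996)
t=2.680: state=(9.180)

(x) = (9.180)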